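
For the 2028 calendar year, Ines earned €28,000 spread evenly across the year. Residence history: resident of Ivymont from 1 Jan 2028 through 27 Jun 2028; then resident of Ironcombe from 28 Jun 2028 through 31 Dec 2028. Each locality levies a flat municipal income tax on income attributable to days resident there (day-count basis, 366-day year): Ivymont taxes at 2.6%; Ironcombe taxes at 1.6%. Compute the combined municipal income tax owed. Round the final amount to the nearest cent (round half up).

Ivymont, 1 Jan – 27 Jun 2028: 179 days → €28,000 × 2.6% × 179/366 = €356.0437
Ironcombe, 28 Jun – 31 Dec 2028: 187 days → €28,000 × 1.6% × 187/366 = €228.8962
Total = €584.9399

€584.94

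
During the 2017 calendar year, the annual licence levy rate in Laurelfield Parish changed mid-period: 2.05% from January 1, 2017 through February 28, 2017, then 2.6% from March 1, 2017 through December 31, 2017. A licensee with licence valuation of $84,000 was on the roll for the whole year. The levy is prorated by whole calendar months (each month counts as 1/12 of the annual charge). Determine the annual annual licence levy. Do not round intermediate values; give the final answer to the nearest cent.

January 1 – February 28, 2017: 2 months at 2.05% → $84,000 × 2.05% × 2/12 = $287.0000
March 1 – December 31, 2017: 10 months at 2.6% → $84,000 × 2.6% × 10/12 = $1,820.0000
Total = $2,107.0000

$2,107.00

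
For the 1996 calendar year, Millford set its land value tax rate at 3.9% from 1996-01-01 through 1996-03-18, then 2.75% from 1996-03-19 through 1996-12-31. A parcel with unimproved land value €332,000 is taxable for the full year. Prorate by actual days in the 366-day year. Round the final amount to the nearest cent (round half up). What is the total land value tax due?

€9,943.67

1996-01-01 to 1996-03-18: 78 days at 3.9% → €332,000 × 3.9% × 78/366 = €2,759.4098
1996-03-19 to 1996-12-31: 288 days at 2.75% → €332,000 × 2.75% × 288/366 = €7,184.2623
Total = €9,943.6721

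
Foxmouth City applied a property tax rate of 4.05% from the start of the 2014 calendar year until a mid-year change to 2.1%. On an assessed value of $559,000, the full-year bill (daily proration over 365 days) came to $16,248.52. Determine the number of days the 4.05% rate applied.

151 days

Let d = days at the first rate; then 365 − d days at the second rate.
$559,000 × [4.05%·d + 2.1%·(365−d)] / 365 = $16,248.52
Solving gives d = 151, so the new rate took effect on June 1, 2014.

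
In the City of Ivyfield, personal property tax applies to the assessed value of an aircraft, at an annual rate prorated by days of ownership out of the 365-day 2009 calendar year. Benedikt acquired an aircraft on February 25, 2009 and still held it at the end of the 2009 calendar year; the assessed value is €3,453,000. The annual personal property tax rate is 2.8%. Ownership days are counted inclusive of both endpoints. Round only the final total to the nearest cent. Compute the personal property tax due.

Days held (February 25 – December 31, 2009): 310 out of 365
Tax = €3,453,000 × 2.8% × 310/365 = €82,115.1781

€82,115.18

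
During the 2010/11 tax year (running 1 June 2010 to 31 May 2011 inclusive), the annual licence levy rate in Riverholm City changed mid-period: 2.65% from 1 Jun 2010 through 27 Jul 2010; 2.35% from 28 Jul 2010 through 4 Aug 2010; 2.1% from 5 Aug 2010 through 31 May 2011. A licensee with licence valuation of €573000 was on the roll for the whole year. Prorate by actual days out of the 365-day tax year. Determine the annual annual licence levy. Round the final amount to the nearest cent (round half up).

1 Jun – 27 Jul 2010: 57 days at 2.65% → €573000 × 2.65% × 57/365 = €2371.2781
28 Jul – 4 Aug 2010: 8 days at 2.35% → €573000 × 2.35% × 8/365 = €295.1342
5 Aug 2010 – 31 May 2011: 300 days at 2.1% → €573000 × 2.1% × 300/365 = €9890.1370
Total = €12556.5493

€12556.55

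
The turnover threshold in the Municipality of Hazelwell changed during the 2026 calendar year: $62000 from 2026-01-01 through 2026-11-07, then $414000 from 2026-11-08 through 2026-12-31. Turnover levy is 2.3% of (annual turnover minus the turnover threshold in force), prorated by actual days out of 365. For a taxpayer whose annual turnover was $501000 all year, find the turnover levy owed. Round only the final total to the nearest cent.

2026-01-01 to 2026-11-07: 311 days, exemption $62000 → ($501000 − $62000) × 2.3% × 311/365 = $8603.1973
2026-11-08 to 2026-12-31: 54 days, exemption $414000 → ($501000 − $414000) × 2.3% × 54/365 = $296.0384
Total = $8899.2356

$8899.24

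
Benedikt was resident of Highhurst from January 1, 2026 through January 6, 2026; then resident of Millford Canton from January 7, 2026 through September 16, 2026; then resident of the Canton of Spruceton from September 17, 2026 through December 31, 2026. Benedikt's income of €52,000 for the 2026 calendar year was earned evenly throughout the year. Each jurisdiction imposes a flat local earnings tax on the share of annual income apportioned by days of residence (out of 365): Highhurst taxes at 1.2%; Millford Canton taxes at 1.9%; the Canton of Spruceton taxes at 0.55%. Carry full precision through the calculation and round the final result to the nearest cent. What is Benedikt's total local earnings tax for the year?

€778.15

Highhurst, January 1 – January 6, 2026: 6 days → €52,000 × 1.2% × 6/365 = €10.2575
Millford Canton, January 7 – September 16, 2026: 253 days → €52,000 × 1.9% × 253/365 = €684.8329
The Canton of Spruceton, September 17 – December 31, 2026: 106 days → €52,000 × 0.55% × 106/365 = €83.0575
Total = €778.1479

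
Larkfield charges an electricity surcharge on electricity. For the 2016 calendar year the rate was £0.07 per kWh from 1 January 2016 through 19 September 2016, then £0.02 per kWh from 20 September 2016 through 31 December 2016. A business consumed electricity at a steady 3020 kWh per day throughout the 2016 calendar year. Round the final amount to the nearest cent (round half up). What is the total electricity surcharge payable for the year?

1 January – 19 September 2016: 263 days × 3020 kWh/day = 794,260 kWh at £0.07/kWh → £55,598.20
20 September – 31 December 2016: 103 days × 3020 kWh/day = 311,060 kWh at £0.02/kWh → £6,221.20

£61,819.40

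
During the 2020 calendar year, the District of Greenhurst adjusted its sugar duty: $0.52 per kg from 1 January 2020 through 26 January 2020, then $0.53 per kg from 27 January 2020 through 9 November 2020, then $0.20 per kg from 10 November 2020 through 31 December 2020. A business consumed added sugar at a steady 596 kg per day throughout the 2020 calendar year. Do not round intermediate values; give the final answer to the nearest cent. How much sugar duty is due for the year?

$105,229.76

1 January – 26 January 2020: 26 days × 596 kg/day = 15,496 kg at $0.52/kg → $8,057.92
27 January – 9 November 2020: 288 days × 596 kg/day = 171,648 kg at $0.53/kg → $90,973.44
10 November – 31 December 2020: 52 days × 596 kg/day = 30,992 kg at $0.20/kg → $6,198.40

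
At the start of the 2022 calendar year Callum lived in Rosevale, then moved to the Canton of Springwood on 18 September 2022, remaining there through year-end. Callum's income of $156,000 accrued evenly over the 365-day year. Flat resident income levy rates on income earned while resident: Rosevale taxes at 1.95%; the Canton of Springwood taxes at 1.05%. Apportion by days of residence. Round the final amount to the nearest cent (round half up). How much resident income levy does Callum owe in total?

Rosevale, 1 January – 17 September 2022: 260 days → $156,000 × 1.95% × 260/365 = $2,166.9041
The Canton of Springwood, 18 September – 31 December 2022: 105 days → $156,000 × 1.05% × 105/365 = $471.2055
Total = $2,638.1096

$2,638.11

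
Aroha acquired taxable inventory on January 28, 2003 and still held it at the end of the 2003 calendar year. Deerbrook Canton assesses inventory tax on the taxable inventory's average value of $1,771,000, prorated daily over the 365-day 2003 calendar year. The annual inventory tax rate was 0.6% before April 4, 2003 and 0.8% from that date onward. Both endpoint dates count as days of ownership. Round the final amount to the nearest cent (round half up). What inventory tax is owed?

January 28 – April 3, 2003: 66 days at 0.6% → $1,771,000 × 0.6% × 66/365 = $1,921.4137
April 4 – December 31, 2003: 272 days at 0.8% → $1,771,000 × 0.8% × 272/365 = $10,558.0712
Total = $12,479.4849

$12,479.48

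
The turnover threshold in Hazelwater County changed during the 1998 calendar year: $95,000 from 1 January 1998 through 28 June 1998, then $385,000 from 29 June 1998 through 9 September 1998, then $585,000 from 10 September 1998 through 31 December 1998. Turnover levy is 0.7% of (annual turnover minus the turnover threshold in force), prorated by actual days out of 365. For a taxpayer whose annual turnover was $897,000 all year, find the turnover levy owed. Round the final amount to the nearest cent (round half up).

1 January – 28 June 1998: 179 days, exemption $95,000 → ($897,000 − $95,000) × 0.7% × 179/365 = $2,753.1671
29 June – 9 September 1998: 73 days, exemption $385,000 → ($897,000 − $385,000) × 0.7% × 73/365 = $716.8000
10 September – 31 December 1998: 113 days, exemption $585,000 → ($897,000 − $585,000) × 0.7% × 113/365 = $676.1425
Total = $4,146.1096

$4,146.11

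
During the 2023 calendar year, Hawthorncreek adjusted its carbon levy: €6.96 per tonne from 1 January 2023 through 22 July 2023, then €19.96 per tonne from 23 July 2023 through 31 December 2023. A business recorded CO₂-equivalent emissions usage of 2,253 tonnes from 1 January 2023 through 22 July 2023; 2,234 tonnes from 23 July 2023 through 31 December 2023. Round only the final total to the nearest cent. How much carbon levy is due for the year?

€60,271.52

1 January – 22 July 2023: 2,253 tonnes at €6.96/tonne → €15,680.88
23 July – 31 December 2023: 2,234 tonnes at €19.96/tonne → €44,590.64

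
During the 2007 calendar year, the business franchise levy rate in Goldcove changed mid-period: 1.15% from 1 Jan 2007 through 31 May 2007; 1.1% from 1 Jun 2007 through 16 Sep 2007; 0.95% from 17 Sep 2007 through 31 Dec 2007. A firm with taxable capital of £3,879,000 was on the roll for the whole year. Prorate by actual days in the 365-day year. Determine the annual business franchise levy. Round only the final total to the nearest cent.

1 Jan – 31 May 2007: 151 days at 1.15% → £3,879,000 × 1.15% × 151/365 = £18,454.4753
1 Jun – 16 Sep 2007: 108 days at 1.1% → £3,879,000 × 1.1% × 108/365 = £12,625.3479
17 Sep – 31 Dec 2007: 106 days at 0.95% → £3,879,000 × 0.95% × 106/365 = £10,701.7890
Total = £41,781.6123

£41,781.61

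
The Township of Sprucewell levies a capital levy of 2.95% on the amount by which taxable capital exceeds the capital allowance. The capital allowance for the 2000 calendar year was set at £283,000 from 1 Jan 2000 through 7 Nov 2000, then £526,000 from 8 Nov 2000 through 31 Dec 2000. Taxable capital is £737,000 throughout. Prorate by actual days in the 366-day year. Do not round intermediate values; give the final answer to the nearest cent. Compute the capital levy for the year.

1 Jan – 7 Nov 2000: 312 days, exemption £283,000 → (£737,000 − £283,000) × 2.95% × 312/366 = £11,416.9836
8 Nov – 31 Dec 2000: 54 days, exemption £526,000 → (£737,000 − £526,000) × 2.95% × 54/366 = £918.3689
Total = £12,335.3525

£12,335.35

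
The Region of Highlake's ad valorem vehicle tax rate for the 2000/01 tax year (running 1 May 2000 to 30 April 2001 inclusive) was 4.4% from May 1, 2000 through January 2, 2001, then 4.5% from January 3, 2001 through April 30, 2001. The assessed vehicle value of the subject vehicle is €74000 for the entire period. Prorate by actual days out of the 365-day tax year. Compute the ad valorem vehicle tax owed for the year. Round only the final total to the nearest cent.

€3279.92

May 1, 2000 – January 2, 2001: 247 days at 4.4% → €74000 × 4.4% × 247/365 = €2203.3753
January 3 – April 30, 2001: 118 days at 4.5% → €74000 × 4.5% × 118/365 = €1076.5479
Total = €3279.9233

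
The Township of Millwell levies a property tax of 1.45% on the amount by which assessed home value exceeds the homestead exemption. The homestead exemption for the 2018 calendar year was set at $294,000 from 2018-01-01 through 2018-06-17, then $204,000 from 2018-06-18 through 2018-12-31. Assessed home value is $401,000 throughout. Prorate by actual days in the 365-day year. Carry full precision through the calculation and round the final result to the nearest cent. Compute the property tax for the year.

2018-01-01 to 2018-06-17: 168 days, exemption $294,000 → ($401,000 − $294,000) × 1.45% × 168/365 = $714.1151
2018-06-18 to 2018-12-31: 197 days, exemption $204,000 → ($401,000 − $204,000) × 1.45% × 197/365 = $1,541.7274
Total = $2,255.8425

$2,255.84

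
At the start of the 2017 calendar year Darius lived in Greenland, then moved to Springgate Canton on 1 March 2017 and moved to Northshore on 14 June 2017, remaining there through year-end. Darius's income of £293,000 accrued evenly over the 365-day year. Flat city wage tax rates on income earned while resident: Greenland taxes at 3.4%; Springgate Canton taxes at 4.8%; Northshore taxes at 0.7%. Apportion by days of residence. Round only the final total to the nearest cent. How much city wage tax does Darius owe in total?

£6,785.56

Greenland, 1 January – 28 February 2017: 59 days → £293,000 × 3.4% × 59/365 = £1,610.2959
Springgate Canton, 1 March – 13 June 2017: 105 days → £293,000 × 4.8% × 105/365 = £4,045.8082
Northshore, 14 June – 31 December 2017: 201 days → £293,000 × 0.7% × 201/365 = £1,129.4548
Total = £6,785.5589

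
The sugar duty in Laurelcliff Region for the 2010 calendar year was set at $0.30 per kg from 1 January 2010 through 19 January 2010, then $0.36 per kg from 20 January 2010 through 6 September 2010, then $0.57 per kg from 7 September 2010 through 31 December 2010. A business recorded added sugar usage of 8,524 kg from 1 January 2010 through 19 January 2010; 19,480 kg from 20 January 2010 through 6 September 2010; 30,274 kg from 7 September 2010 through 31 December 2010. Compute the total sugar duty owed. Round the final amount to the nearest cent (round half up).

$26826.18

1 January – 19 January 2010: 8,524 kg at $0.30/kg → $2557.20
20 January – 6 September 2010: 19,480 kg at $0.36/kg → $7012.80
7 September – 31 December 2010: 30,274 kg at $0.57/kg → $17256.18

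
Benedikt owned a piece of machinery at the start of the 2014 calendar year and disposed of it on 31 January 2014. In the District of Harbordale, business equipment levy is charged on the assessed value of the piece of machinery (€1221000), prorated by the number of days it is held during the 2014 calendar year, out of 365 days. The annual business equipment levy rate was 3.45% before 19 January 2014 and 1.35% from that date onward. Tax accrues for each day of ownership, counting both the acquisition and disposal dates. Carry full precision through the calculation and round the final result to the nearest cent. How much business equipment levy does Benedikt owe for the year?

1 January – 18 January 2014: 18 days at 3.45% → €1221000 × 3.45% × 18/365 = €2077.3726
19 January – 31 January 2014: 13 days at 1.35% → €1221000 × 1.35% × 13/365 = €587.0836
Total = €2664.4562

€2664.46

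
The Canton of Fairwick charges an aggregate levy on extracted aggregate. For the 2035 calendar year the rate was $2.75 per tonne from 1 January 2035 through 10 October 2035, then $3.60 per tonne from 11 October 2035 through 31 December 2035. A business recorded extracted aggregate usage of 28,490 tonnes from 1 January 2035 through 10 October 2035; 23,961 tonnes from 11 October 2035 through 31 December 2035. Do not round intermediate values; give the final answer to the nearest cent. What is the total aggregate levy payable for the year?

$164,607.10

1 January – 10 October 2035: 28,490 tonnes at $2.75/tonne → $78,347.50
11 October – 31 December 2035: 23,961 tonnes at $3.60/tonne → $86,259.60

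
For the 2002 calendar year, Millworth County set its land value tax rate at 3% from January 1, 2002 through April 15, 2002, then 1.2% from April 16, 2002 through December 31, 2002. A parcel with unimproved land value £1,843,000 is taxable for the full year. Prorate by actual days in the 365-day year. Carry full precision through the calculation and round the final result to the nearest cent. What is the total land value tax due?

£31,659.21

January 1 – April 15, 2002: 105 days at 3% → £1,843,000 × 3% × 105/365 = £15,905.3425
April 16 – December 31, 2002: 260 days at 1.2% → £1,843,000 × 1.2% × 260/365 = £15,753.8630
Total = £31,659.2055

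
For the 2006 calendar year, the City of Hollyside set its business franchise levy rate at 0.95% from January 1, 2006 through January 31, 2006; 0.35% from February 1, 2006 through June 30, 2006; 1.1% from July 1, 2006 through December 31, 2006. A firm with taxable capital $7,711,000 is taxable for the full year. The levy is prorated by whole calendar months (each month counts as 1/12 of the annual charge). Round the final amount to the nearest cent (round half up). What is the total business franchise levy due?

$59,760.25

January 1 – January 31, 2006: 1 month at 0.95% → $7,711,000 × 0.95% × 1/12 = $6,104.5417
February 1 – June 30, 2006: 5 months at 0.35% → $7,711,000 × 0.35% × 5/12 = $11,245.2083
July 1 – December 31, 2006: 6 months at 1.1% → $7,711,000 × 1.1% × 6/12 = $42,410.5000
Total = $59,760.2500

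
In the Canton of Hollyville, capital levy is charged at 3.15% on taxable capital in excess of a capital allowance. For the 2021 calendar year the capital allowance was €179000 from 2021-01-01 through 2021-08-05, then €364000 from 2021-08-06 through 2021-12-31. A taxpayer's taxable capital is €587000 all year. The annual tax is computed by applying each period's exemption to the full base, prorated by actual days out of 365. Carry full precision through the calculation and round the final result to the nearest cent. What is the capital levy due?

2021-01-01 to 2021-08-05: 217 days, exemption €179000 → (€587000 − €179000) × 3.15% × 217/365 = €7640.7781
2021-08-06 to 2021-12-31: 148 days, exemption €364000 → (€587000 − €364000) × 3.15% × 148/365 = €2848.2904
Total = €10489.0685

€10489.07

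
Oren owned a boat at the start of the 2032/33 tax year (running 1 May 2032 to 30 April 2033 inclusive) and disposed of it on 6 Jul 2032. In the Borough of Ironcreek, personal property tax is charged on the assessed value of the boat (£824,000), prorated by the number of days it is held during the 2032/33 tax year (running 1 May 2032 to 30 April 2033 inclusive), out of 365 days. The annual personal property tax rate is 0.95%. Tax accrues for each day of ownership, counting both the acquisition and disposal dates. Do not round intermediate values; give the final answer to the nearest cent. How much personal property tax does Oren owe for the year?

£1,436.92

Days held (1 May – 6 Jul 2032): 67 out of 365
Tax = £824,000 × 0.95% × 67/365 = £1,436.9205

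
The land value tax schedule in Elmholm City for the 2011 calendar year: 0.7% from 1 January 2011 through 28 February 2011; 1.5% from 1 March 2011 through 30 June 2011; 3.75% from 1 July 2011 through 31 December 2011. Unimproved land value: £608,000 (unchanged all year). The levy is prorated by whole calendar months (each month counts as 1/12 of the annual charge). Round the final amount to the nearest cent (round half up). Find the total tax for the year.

£15,149.33

1 January – 28 February 2011: 2 months at 0.7% → £608,000 × 0.7% × 2/12 = £709.3333
1 March – 30 June 2011: 4 months at 1.5% → £608,000 × 1.5% × 4/12 = £3,040.0000
1 July – 31 December 2011: 6 months at 3.75% → £608,000 × 3.75% × 6/12 = £11,400.0000
Total = £15,149.3333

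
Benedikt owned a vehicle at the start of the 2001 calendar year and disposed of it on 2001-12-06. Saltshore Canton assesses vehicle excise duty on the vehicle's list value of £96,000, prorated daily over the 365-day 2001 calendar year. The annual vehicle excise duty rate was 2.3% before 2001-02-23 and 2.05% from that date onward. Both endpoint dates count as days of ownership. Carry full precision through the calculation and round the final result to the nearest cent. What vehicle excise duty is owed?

2001-01-01 to 2001-02-22: 53 days at 2.3% → £96,000 × 2.3% × 53/365 = £320.6137
2001-02-23 to 2001-12-06: 287 days at 2.05% → £96,000 × 2.05% × 287/365 = £1,547.4411
Total = £1,868.0548

£1,868.05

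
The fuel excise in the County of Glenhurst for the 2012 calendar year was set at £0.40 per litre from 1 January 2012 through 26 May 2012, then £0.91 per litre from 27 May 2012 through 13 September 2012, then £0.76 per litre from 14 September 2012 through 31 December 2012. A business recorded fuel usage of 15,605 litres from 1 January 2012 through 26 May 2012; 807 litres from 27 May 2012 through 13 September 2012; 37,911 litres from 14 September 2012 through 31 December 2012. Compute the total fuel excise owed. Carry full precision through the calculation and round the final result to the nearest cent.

1 January – 26 May 2012: 15,605 litres at £0.40/litre → £6,242.00
27 May – 13 September 2012: 807 litres at £0.91/litre → £734.37
14 September – 31 December 2012: 37,911 litres at £0.76/litre → £28,812.36

£35,788.73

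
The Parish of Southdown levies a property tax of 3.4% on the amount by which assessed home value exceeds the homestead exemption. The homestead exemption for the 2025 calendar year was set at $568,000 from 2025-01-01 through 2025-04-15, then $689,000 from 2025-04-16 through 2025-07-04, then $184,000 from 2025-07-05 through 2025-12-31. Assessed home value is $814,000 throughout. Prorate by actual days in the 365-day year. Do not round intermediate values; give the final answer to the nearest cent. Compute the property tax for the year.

$13,900.88

2025-01-01 to 2025-04-15: 105 days, exemption $568,000 → ($814,000 − $568,000) × 3.4% × 105/365 = $2,406.0822
2025-04-16 to 2025-07-04: 80 days, exemption $689,000 → ($814,000 − $689,000) × 3.4% × 80/365 = $931.5068
2025-07-05 to 2025-12-31: 180 days, exemption $184,000 → ($814,000 − $184,000) × 3.4% × 180/365 = $10,563.2877
Total = $13,900.8767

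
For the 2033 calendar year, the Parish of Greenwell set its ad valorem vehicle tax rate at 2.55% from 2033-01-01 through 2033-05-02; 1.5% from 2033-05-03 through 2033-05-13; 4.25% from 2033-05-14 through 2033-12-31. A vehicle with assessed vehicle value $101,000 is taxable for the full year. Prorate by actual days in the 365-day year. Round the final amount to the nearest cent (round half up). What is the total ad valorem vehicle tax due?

2033-01-01 to 2033-05-02: 122 days at 2.55% → $101,000 × 2.55% × 122/365 = $860.8521
2033-05-03 to 2033-05-13: 11 days at 1.5% → $101,000 × 1.5% × 11/365 = $45.6575
2033-05-14 to 2033-12-31: 232 days at 4.25% → $101,000 × 4.25% × 232/365 = $2,728.3836
Total = $3,634.8932

$3,634.89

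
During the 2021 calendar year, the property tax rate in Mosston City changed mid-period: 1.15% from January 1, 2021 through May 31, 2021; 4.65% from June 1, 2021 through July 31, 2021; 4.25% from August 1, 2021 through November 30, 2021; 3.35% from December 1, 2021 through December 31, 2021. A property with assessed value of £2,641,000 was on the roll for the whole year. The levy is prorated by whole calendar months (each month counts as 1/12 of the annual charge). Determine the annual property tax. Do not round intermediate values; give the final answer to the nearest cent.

January 1 – May 31, 2021: 5 months at 1.15% → £2,641,000 × 1.15% × 5/12 = £12,654.7917
June 1 – July 31, 2021: 2 months at 4.65% → £2,641,000 × 4.65% × 2/12 = £20,467.7500
August 1 – November 30, 2021: 4 months at 4.25% → £2,641,000 × 4.25% × 4/12 = £37,414.1667
December 1 – December 31, 2021: 1 month at 3.35% → £2,641,000 × 3.35% × 1/12 = £7,372.7917
Total = £77,909.5000

£77,909.50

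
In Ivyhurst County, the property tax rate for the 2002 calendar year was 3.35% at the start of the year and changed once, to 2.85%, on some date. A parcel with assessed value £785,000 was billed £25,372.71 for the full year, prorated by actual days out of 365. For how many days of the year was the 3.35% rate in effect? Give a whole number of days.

279 days

Let d = days at the first rate; then 365 − d days at the second rate.
£785,000 × [3.35%·d + 2.85%·(365−d)] / 365 = £25,372.71
Solving gives d = 279, so the new rate took effect on 7 Oct 2002.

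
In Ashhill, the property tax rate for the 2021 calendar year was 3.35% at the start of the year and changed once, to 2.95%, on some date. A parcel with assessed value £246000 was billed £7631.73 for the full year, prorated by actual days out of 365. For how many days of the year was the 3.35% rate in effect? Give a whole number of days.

Let d = days at the first rate; then 365 − d days at the second rate.
£246000 × [3.35%·d + 2.95%·(365−d)] / 365 = £7631.73
Solving gives d = 139, so the new rate took effect on May 20, 2021.

139 days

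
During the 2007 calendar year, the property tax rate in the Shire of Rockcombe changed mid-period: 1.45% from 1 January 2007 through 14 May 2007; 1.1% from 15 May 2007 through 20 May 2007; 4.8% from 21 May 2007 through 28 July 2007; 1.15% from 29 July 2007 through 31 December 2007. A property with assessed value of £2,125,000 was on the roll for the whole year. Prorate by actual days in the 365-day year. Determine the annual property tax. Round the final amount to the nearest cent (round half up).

1 January – 14 May 2007: 134 days at 1.45% → £2,125,000 × 1.45% × 134/365 = £11,311.9863
15 May – 20 May 2007: 6 days at 1.1% → £2,125,000 × 1.1% × 6/365 = £384.2466
21 May – 28 July 2007: 69 days at 4.8% → £2,125,000 × 4.8% × 69/365 = £19,282.1918
29 July – 31 December 2007: 156 days at 1.15% → £2,125,000 × 1.15% × 156/365 = £10,444.5205
Total = £41,422.9452

£41,422.95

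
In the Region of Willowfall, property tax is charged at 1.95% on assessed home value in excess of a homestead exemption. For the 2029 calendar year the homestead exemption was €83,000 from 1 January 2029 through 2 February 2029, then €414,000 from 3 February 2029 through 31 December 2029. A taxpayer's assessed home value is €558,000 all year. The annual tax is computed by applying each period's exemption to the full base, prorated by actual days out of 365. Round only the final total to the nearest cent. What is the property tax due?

1 January – 2 February 2029: 33 days, exemption €83,000 → (€558,000 − €83,000) × 1.95% × 33/365 = €837.4315
3 February – 31 December 2029: 332 days, exemption €414,000 → (€558,000 − €414,000) × 1.95% × 332/365 = €2,554.1260
Total = €3,391.5575

€3,391.56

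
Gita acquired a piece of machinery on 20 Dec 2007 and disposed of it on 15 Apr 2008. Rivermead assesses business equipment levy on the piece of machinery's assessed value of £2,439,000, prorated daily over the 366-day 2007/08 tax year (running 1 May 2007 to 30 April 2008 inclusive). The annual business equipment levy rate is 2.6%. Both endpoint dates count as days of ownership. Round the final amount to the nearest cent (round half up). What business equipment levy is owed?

Days held (20 Dec 2007 – 15 Apr 2008): 118 out of 366
Tax = £2,439,000 × 2.6% × 118/366 = £20,444.9508

£20,444.95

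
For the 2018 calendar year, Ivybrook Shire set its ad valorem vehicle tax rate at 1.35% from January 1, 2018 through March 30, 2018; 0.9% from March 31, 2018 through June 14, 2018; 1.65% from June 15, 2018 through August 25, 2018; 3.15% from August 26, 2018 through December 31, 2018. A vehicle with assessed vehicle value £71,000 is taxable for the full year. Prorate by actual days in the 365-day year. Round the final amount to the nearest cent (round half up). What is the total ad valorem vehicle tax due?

January 1 – March 30, 2018: 89 days at 1.35% → £71,000 × 1.35% × 89/365 = £233.7164
March 31 – June 14, 2018: 76 days at 0.9% → £71,000 × 0.9% × 76/365 = £133.0521
June 15 – August 25, 2018: 72 days at 1.65% → £71,000 × 1.65% × 72/365 = £231.0904
August 26 – December 31, 2018: 128 days at 3.15% → £71,000 × 3.15% × 128/365 = £784.3068
Total = £1,382.1658

£1,382.17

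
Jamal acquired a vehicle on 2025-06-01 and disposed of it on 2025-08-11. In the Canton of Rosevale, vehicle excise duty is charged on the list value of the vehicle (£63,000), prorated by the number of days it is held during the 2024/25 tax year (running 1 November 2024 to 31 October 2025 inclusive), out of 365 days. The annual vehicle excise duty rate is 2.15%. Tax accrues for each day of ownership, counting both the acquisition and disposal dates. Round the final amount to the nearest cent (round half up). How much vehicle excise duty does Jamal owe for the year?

£267.19

Days held (2025-06-01 to 2025-08-11): 72 out of 365
Tax = £63,000 × 2.15% × 72/365 = £267.1890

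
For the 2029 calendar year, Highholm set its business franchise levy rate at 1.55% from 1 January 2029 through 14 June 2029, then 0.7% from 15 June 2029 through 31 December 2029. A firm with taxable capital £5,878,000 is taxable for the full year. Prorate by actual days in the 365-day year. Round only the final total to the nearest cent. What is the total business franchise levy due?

£63,732.01

1 January – 14 June 2029: 165 days at 1.55% → £5,878,000 × 1.55% × 165/365 = £41,186.2603
15 June – 31 December 2029: 200 days at 0.7% → £5,878,000 × 0.7% × 200/365 = £22,545.7534
Total = £63,732.0137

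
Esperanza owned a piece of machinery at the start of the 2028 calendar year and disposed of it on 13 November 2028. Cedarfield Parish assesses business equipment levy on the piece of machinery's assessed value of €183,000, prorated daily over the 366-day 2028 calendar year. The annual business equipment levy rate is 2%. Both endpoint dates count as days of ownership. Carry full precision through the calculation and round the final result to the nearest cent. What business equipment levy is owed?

Days held (1 January – 13 November 2028): 318 out of 366
Tax = €183,000 × 2% × 318/366 = €3,180.0000

€3,180.00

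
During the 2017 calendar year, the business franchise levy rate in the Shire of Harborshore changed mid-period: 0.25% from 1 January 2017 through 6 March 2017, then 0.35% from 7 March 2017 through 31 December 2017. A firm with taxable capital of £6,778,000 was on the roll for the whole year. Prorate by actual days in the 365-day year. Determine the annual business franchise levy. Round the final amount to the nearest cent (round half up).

£22,515.96

1 January – 6 March 2017: 65 days at 0.25% → £6,778,000 × 0.25% × 65/365 = £3,017.6027
7 March – 31 December 2017: 300 days at 0.35% → £6,778,000 × 0.35% × 300/365 = £19,498.3562
Total = £22,515.9589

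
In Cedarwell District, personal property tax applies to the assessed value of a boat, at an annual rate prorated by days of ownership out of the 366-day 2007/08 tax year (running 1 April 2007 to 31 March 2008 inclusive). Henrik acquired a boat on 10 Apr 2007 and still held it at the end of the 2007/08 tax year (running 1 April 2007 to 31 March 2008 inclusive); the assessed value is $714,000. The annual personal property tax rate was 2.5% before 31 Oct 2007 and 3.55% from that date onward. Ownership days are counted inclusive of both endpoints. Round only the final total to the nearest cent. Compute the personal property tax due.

10 Apr – 30 Oct 2007: 204 days at 2.5% → $714,000 × 2.5% × 204/366 = $9,949.1803
31 Oct 2007 – 31 Mar 2008: 153 days at 3.55% → $714,000 × 3.55% × 153/366 = $10,595.8770
Total = $20,545.0574

$20,545.06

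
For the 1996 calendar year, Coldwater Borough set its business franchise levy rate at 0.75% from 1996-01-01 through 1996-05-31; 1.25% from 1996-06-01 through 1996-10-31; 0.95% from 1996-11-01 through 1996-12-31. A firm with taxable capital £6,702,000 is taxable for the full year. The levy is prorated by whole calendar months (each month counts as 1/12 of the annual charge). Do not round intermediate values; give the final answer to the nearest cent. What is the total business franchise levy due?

1996-01-01 to 1996-05-31: 5 months at 0.75% → £6,702,000 × 0.75% × 5/12 = £20,943.7500
1996-06-01 to 1996-10-31: 5 months at 1.25% → £6,702,000 × 1.25% × 5/12 = £34,906.2500
1996-11-01 to 1996-12-31: 2 months at 0.95% → £6,702,000 × 0.95% × 2/12 = £10,611.5000
Total = £66,461.5000

£66,461.50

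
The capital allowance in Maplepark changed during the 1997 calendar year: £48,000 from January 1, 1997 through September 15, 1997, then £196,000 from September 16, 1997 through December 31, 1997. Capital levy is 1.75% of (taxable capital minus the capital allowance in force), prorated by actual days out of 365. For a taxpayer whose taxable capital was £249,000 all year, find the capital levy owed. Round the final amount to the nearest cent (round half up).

£2,758.24

January 1 – September 15, 1997: 258 days, exemption £48,000 → (£249,000 − £48,000) × 1.75% × 258/365 = £2,486.3425
September 16 – December 31, 1997: 107 days, exemption £196,000 → (£249,000 − £196,000) × 1.75% × 107/365 = £271.8973
Total = £2,758.2397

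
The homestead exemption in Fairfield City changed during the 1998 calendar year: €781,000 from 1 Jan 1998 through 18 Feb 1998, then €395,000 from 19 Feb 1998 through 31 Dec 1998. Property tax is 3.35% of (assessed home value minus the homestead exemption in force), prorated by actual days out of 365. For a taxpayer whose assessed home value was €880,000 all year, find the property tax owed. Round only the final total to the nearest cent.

€14,511.56

1 Jan – 18 Feb 1998: 49 days, exemption €781,000 → (€880,000 − €781,000) × 3.35% × 49/365 = €445.2288
19 Feb – 31 Dec 1998: 316 days, exemption €395,000 → (€880,000 − €395,000) × 3.35% × 316/365 = €14,066.3288
Total = €14,511.5575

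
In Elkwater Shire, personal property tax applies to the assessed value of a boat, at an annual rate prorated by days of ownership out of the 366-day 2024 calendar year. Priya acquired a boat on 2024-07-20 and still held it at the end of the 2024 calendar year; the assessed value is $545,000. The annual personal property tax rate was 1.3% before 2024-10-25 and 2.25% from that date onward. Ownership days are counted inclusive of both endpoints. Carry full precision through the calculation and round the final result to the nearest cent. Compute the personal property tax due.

2024-07-20 to 2024-10-24: 97 days at 1.3% → $545,000 × 1.3% × 97/366 = $1,877.7186
2024-10-25 to 2024-12-31: 68 days at 2.25% → $545,000 × 2.25% × 68/366 = $2,278.2787
Total = $4,155.9973

$4,156.00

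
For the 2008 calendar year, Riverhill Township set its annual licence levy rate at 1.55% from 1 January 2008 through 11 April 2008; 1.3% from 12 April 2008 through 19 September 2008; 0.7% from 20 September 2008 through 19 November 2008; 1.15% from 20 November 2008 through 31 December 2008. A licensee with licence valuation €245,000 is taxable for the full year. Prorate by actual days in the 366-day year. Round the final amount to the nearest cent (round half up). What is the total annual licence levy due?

€3,068.52

1 January – 11 April 2008: 102 days at 1.55% → €245,000 × 1.55% × 102/366 = €1,058.3197
12 April – 19 September 2008: 161 days at 1.3% → €245,000 × 1.3% × 161/366 = €1,401.0519
20 September – 19 November 2008: 61 days at 0.7% → €245,000 × 0.7% × 61/366 = €285.8333
20 November – 31 December 2008: 42 days at 1.15% → €245,000 × 1.15% × 42/366 = €323.3197
Total = €3,068.5246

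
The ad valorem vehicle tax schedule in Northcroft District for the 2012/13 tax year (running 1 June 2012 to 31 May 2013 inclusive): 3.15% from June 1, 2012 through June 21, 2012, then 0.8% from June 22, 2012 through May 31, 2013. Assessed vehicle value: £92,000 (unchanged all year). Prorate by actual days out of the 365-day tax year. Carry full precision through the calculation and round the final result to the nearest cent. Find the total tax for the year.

£860.39

June 1 – June 21, 2012: 21 days at 3.15% → £92,000 × 3.15% × 21/365 = £166.7342
June 22, 2012 – May 31, 2013: 344 days at 0.8% → £92,000 × 0.8% × 344/365 = £693.6548
Total = £860.3890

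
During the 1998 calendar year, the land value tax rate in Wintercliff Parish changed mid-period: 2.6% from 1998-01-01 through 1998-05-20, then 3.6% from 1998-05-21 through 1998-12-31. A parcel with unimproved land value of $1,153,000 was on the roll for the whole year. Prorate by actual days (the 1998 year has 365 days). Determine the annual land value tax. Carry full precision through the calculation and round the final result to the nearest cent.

1998-01-01 to 1998-05-20: 140 days at 2.6% → $1,153,000 × 2.6% × 140/365 = $11,498.4110
1998-05-21 to 1998-12-31: 225 days at 3.6% → $1,153,000 × 3.6% × 225/365 = $25,587.1233
Total = $37,085.5342

$37,085.53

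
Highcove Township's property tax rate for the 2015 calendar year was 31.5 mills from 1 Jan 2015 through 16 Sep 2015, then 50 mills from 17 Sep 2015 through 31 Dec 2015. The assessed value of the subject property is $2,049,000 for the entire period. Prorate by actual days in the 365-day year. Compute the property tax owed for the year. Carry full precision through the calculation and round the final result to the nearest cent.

$75,551.96

1 Jan – 16 Sep 2015: 259 days at 31.5 mills → $2,049,000 × 3.15% × 259/365 = $45,799.3603
17 Sep – 31 Dec 2015: 106 days at 50 mills → $2,049,000 × 5% × 106/365 = $29,752.6027
Total = $75,551.9630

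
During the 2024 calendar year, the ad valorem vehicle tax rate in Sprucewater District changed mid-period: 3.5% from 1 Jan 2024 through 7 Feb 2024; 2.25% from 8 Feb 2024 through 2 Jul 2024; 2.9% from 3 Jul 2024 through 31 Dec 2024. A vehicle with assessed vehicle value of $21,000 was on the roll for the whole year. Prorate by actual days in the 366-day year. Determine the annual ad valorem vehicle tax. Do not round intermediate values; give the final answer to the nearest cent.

1 Jan – 7 Feb 2024: 38 days at 3.5% → $21,000 × 3.5% × 38/366 = $76.3115
8 Feb – 2 Jul 2024: 146 days at 2.25% → $21,000 × 2.25% × 146/366 = $188.4836
3 Jul – 31 Dec 2024: 182 days at 2.9% → $21,000 × 2.9% × 182/366 = $302.8361
Total = $567.6311

$567.63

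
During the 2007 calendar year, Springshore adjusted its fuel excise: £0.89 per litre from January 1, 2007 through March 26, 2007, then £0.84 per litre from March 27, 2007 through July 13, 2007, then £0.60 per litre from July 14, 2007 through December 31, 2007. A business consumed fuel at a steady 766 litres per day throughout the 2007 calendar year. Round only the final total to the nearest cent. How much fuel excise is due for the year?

January 1 – March 26, 2007: 85 days × 766 litres/day = 65,110 litres at £0.89/litre → £57,947.90
March 27 – July 13, 2007: 109 days × 766 litres/day = 83,494 litres at £0.84/litre → £70,134.96
July 14 – December 31, 2007: 171 days × 766 litres/day = 130,986 litres at £0.60/litre → £78,591.60

£206,674.46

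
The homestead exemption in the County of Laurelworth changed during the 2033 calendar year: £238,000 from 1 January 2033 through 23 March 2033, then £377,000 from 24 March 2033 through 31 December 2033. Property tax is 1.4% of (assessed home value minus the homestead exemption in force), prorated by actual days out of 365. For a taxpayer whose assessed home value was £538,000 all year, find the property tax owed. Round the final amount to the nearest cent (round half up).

£2,691.18

1 January – 23 March 2033: 82 days, exemption £238,000 → (£538,000 − £238,000) × 1.4% × 82/365 = £943.5616
24 March – 31 December 2033: 283 days, exemption £377,000 → (£538,000 − £377,000) × 1.4% × 283/365 = £1,747.6219
Total = £2,691.1836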